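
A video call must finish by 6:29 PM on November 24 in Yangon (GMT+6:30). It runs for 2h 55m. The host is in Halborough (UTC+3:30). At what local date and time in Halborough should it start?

12:34 PM on Nov 24

Target end time in UTC: 6:29 PM − 6:30 = 11:59 AM on Nov 24.
Subtract 2 hours 55 minutes → start 9:04 AM UTC on Nov 24.
Halborough is UTC+3:30: 9:04 AM + 3:30 = 12:34 PM on Nov 24.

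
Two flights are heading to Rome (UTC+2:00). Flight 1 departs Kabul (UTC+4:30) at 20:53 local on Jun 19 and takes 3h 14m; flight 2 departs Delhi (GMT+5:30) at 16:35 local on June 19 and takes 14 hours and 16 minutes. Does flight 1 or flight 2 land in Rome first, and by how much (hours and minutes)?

the first, by 5 hours 44 minutes

Flight 1 in UTC: 20:53 − 4:30 = 16:23 on Jun 19.
+3 hours and 14 minutes → arrive 19:37 UTC on Jun 19.
Flight 2 in UTC: 16:35 − 5:30 = 11:05 on Jun 19.
+14 hours and 16 minutes → arrive 01:21 UTC on Jun 20.
Flight 1 lands earlier by 5 hours 44 minutes.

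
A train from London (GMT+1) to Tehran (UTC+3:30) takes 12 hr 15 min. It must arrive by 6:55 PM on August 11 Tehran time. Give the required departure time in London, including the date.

Target arrival in UTC: 6:55 PM − 3:30 = 3:25 PM on Aug 11.
Subtract 12 hours and 15 minutes → departure 3:10 AM UTC on Aug 11.
London is UTC+1:00: 3:10 AM + 1:00 = 4:10 AM on Aug 11.

4:10 AM on Aug 11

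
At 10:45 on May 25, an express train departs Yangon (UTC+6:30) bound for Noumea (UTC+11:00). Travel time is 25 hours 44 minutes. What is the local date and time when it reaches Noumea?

Convert departure to UTC: 10:45 − 6:30 = 04:15 UTC on May 25.
Add 25 hours and 44 minutes travel time → 05:59 UTC (May 26).
Noumea is UTC+11:00, so local arrival = 05:59 + 11:00 = 16:59 on May 26.

16:59 on May 26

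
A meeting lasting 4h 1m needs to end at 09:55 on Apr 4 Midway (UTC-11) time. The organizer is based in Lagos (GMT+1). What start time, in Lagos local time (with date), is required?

Target end time in UTC: 09:55 + 11:00 = 20:55 on Apr 4.
Subtract 4 hours 1 minute → start 16:54 UTC on Apr 4.
Lagos is UTC+1:00: 16:54 + 1:00 = 17:54 on Apr 4.

17:54 on April 4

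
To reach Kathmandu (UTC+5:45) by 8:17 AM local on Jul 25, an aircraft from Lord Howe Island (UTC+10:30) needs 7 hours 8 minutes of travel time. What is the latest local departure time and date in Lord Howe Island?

5:54 AM on July 25

Target arrival in UTC: 8:17 AM − 5:45 = 2:32 AM on Jul 25.
Subtract 7 hours and 8 minutes → departure 7:24 PM UTC on Jul 24.
Lord Howe Island is UTC+10:30: 7:24 PM + 10:30 = 5:54 AM on Jul 25.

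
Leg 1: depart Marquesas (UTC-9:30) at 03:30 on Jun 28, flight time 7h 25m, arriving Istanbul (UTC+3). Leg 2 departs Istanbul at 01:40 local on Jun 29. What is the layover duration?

2 hours 15 minutes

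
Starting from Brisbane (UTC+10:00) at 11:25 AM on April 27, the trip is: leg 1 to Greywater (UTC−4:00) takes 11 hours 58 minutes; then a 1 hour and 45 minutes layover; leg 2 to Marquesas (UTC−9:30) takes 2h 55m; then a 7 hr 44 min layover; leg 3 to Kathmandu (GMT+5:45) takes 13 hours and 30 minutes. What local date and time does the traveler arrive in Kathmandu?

9:02 PM on Apr 28

Convert departure to UTC: 11:25 AM − 10:00 = 1:25 AM UTC on Apr 27.
Add 11 hours and 58 minutes leg 1 → 1:23 PM UTC.
Add 1 hour 45 minutes layover in Greywater → 3:08 PM UTC.
Add 2 hours 55 minutes leg 2 → 6:03 PM UTC.
Add 7 hours 44 minutes layover in Marquesas → 1:47 AM UTC (Apr 28).
Add 13 hours 30 minutes leg 3 → 3:17 PM UTC.
Kathmandu is UTC+5:45, so local arrival = 3:17 PM + 5:45 = 9:02 PM on Apr 28.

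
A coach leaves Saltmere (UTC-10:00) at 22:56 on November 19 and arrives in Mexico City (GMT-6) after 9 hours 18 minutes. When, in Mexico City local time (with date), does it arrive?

Mexico City is 4:00 ahead of Saltmere.
After 9 hours 18 minutes it is 08:14 (Nov 20) in Saltmere.
Shift by the zone difference: 08:14 + 4:00 = 12:14 on Nov 20 in Mexico City.

12:14 on November 20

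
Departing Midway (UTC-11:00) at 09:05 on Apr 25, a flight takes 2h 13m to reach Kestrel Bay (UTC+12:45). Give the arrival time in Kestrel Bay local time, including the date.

Kestrel Bay is 23:45 ahead of Midway.
After 2 hours and 13 minutes it is 11:18 in Midway.
Shift by the zone difference: 11:18 + 23:45 = 11:03 on Apr 26 in Kestrel Bay.

11:03 on Apr 26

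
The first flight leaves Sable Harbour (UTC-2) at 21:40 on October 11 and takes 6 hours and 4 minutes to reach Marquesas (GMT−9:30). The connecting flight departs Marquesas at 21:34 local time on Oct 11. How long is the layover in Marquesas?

1 hour 20 minutes

Convert departure to UTC: 21:40 + 2:00 = 23:40 UTC on Oct 11.
Add 6 hours 4 minutes flight time → 05:44 UTC (Oct 12).
Marquesas is UTC−9:30, so local arrival = 05:44 − 9:30 = 20:14 on Oct 11.
Layover = 21:34 − 20:14 = 1 hour 20 minutes.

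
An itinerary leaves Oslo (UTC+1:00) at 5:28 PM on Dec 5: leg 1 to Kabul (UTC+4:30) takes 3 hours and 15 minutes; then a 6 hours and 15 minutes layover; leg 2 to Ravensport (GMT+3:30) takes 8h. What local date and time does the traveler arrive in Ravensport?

1:28 PM on December 6

Convert departure to UTC: 5:28 PM − 1:00 = 4:28 PM UTC on Dec 5.
Add 3 hours and 15 minutes leg 1 → 7:43 PM UTC.
Add 6 hours and 15 minutes layover in Kabul → 1:58 AM UTC (Dec 6).
Add 8 hours leg 2 → 9:58 AM UTC.
Ravensport is UTC+3:30, so local arrival = 9:58 AM + 3:30 = 1:28 PM on Dec 6.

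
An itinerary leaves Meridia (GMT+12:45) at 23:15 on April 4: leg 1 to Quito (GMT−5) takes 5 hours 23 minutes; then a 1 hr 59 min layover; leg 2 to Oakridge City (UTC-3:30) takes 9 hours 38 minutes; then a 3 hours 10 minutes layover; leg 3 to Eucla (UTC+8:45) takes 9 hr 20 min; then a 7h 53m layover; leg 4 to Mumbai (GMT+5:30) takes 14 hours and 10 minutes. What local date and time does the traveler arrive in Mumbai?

Convert departure to UTC: 23:15 − 12:45 = 10:30 UTC on Apr 4.
Add 5 hours 23 minutes leg 1 → 15:53 UTC.
Add 1 hour and 59 minutes layover in Quito → 17:52 UTC.
Add 9 hours and 38 minutes leg 2 → 03:30 UTC (Apr 5).
Add 3 hours 10 minutes layover in Oakridge City → 06:40 UTC.
Add 9 hours 20 minutes leg 3 → 16:00 UTC.
Add 7 hours and 53 minutes layover in Eucla → 23:53 UTC.
Add 14 hours 10 minutes leg 4 → 14:03 UTC (Apr 6).
Mumbai is UTC+5:30, so local arrival = 14:03 + 5:30 = 19:33 on Apr 6.

19:33 on April 6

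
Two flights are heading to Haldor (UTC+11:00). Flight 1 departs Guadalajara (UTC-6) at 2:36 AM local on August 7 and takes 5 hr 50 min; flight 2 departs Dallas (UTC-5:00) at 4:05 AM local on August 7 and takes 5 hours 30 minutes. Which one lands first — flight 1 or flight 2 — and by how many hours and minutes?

the first, by 9 minutes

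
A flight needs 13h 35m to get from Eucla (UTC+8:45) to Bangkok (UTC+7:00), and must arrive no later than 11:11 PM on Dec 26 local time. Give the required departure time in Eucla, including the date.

11:21 AM on December 26

Target arrival in UTC: 11:11 PM − 7:00 = 4:11 PM on Dec 26.
Subtract 13 hours and 35 minutes → departure 2:36 AM UTC on Dec 26.
Eucla is UTC+8:45: 2:36 AM + 8:45 = 11:21 AM on Dec 26.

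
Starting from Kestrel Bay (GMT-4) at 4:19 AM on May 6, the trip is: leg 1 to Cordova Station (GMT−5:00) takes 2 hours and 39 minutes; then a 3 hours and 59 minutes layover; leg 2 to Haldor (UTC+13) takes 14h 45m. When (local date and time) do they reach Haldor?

6:42 PM on May 7

Convert departure to UTC: 4:19 AM + 4:00 = 8:19 AM UTC on May 6.
Add 2 hours 39 minutes leg 1 → 10:58 AM UTC.
Add 3 hours and 59 minutes layover in Cordova Station → 2:57 PM UTC.
Add 14 hours 45 minutes leg 2 → 5:42 AM UTC (May 7).
Haldor is UTC+13:00, so local arrival = 5:42 AM + 13:00 = 6:42 PM on May 7.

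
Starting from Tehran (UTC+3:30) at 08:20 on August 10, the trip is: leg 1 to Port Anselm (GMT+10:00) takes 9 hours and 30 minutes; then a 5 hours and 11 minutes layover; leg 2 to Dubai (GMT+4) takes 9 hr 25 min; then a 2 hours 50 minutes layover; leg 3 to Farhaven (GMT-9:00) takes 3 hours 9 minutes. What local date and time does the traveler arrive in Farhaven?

01:55 on August 11

Convert departure to UTC: 08:20 − 3:30 = 04:50 UTC on Aug 10.
Add 9 hours 30 minutes leg 1 → 14:20 UTC.
Add 5 hours and 11 minutes layover in Port Anselm → 19:31 UTC.
Add 9 hours and 25 minutes leg 2 → 04:56 UTC (Aug 11).
Add 2 hours 50 minutes layover in Dubai → 07:46 UTC.
Add 3 hours 9 minutes leg 3 → 10:55 UTC.
Farhaven is UTC−9:00, so local arrival = 10:55 − 9:00 = 01:55 on Aug 11.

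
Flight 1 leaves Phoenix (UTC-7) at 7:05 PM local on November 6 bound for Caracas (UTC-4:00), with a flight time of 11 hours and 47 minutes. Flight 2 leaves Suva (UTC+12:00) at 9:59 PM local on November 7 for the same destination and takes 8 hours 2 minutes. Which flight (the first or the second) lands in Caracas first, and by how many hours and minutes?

the first, by 4 hours 9 minutes

Flight 1 in UTC: 7:05 PM + 7:00 = 2:05 AM on Nov 7.
+11 hours and 47 minutes → arrive 1:52 PM UTC on Nov 7.
Flight 2 in UTC: 9:59 PM − 12:00 = 9:59 AM on Nov 7.
+8 hours and 2 minutes → arrive 6:01 PM UTC on Nov 7.
Flight 1 lands earlier by 4 hours 9 minutes.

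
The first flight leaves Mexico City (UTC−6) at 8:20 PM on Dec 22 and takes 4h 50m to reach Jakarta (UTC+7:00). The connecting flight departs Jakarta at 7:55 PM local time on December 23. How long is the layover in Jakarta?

Convert departure to UTC: 8:20 PM + 6:00 = 2:20 AM UTC on Dec 23.
Add 4 hours 50 minutes flight time → 7:10 AM UTC.
Jakarta is UTC+7:00, so local arrival = 7:10 AM + 7:00 = 2:10 PM on Dec 23.
Layover = 7:55 PM − 2:10 PM = 5 hours 45 minutes.

5 hours 45 minutes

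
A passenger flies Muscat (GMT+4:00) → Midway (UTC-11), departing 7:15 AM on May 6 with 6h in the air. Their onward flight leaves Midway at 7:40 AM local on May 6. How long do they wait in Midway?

9 hours 25 minutes

Convert departure to UTC: 7:15 AM − 4:00 = 3:15 AM UTC on May 6.
Add 6 hours flight time → 9:15 AM UTC.
Midway is UTC−11:00, so local arrival = 9:15 AM − 11:00 = 10:15 PM on May 5.
Layover = 7:40 AM − 10:15 PM (+1 day) = 9 hours 25 minutes.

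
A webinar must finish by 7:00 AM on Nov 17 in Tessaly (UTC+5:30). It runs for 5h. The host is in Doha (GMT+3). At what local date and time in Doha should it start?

Target end time in UTC: 7:00 AM − 5:30 = 1:30 AM on Nov 17.
Subtract 5 hours → start 8:30 PM UTC on Nov 16.
Doha is UTC+3:00: 8:30 PM + 3:00 = 11:30 PM on Nov 16.

11:30 PM on November 16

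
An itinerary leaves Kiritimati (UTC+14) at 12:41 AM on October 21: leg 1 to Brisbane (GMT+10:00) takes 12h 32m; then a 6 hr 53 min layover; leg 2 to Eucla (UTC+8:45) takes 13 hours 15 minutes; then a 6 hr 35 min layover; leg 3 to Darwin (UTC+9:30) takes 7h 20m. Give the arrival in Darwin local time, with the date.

Convert departure to UTC: 12:41 AM − 14:00 = 10:41 AM UTC on Oct 20.
Add 12 hours 32 minutes leg 1 → 11:13 PM UTC.
Add 6 hours and 53 minutes layover in Brisbane → 6:06 AM UTC (Oct 21).
Add 13 hours and 15 minutes leg 2 → 7:21 PM UTC.
Add 6 hours 35 minutes layover in Eucla → 1:56 AM UTC (Oct 22).
Add 7 hours and 20 minutes leg 3 → 9:16 AM UTC.
Darwin is UTC+9:30, so local arrival = 9:16 AM + 9:30 = 6:46 PM on Oct 22.

6:46 PM on October 22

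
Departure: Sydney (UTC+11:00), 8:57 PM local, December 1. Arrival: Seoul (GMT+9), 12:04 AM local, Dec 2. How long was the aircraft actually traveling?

Departure in UTC: 8:57 PM − 11:00 = 9:57 AM on Dec 1.
Arrival in UTC: 12:04 AM − 9:00 = 3:04 PM on Dec 1.
Elapsed = 3:04 PM − 9:57 AM = 5 hours 7 minutes.

5 hours 7 minutes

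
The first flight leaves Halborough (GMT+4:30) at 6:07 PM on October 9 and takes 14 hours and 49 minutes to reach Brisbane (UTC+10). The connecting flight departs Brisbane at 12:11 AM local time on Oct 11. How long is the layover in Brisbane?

9 hours 45 minutes

Convert departure to UTC: 6:07 PM − 4:30 = 1:37 PM UTC on Oct 9.
Add 14 hours 49 minutes flight time → 4:26 AM UTC (Oct 10).
Brisbane is UTC+10:00, so local arrival = 4:26 AM + 10:00 = 2:26 PM on Oct 10.
Layover = 12:11 AM − 2:26 PM (+1 day) = 9 hours 45 minutes.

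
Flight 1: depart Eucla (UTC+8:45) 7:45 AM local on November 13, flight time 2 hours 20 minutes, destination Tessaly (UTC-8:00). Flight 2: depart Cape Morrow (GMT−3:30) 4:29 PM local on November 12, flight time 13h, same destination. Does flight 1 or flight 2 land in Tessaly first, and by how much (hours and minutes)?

the first, by 7 hours 39 minutes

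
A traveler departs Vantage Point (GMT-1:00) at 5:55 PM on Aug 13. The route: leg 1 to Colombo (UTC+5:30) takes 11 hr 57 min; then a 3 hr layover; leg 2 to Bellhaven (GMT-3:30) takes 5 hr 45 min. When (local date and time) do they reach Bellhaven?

12:07 PM on Aug 14

Convert departure to UTC: 5:55 PM + 1:00 = 6:55 PM UTC on Aug 13.
Add 11 hours and 57 minutes leg 1 → 6:52 AM UTC (Aug 14).
Add 3 hours layover in Colombo → 9:52 AM UTC.
Add 5 hours and 45 minutes leg 2 → 3:37 PM UTC.
Bellhaven is UTC−3:30, so local arrival = 3:37 PM − 3:30 = 12:07 PM on Aug 14.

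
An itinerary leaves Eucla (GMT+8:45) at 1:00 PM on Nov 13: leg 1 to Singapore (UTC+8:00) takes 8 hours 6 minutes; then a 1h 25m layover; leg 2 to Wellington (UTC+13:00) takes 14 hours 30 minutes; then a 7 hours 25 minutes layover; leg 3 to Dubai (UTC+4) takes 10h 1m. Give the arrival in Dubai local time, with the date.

Convert departure to UTC: 1:00 PM − 8:45 = 4:15 AM UTC on Nov 13.
Add 8 hours 6 minutes leg 1 → 12:21 PM UTC.
Add 1 hour and 25 minutes layover in Singapore → 1:46 PM UTC.
Add 14 hours and 30 minutes leg 2 → 4:16 AM UTC (Nov 14).
Add 7 hours 25 minutes layover in Wellington → 11:41 AM UTC.
Add 10 hours and 1 minute leg 3 → 9:42 PM UTC.
Dubai is UTC+4:00, so local arrival = 9:42 PM + 4:00 = 1:42 AM on Nov 15.

1:42 AM on November 15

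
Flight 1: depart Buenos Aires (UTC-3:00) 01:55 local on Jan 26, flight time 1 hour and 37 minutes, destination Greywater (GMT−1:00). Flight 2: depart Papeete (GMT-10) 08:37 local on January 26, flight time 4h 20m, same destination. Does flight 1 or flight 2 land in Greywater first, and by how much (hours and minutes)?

Flight 1 in UTC: 01:55 + 3:00 = 04:55 on Jan 26.
+1 hour 37 minutes → arrive 06:32 UTC on Jan 26.
Flight 2 in UTC: 08:37 + 10:00 = 18:37 on Jan 26.
+4 hours and 20 minutes → arrive 22:57 UTC on Jan 26.
Flight 1 lands earlier by 16 hours 25 minutes.

the first, by 16 hours 25 minutes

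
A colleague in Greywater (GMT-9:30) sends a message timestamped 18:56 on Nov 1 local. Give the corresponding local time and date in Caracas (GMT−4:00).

Caracas is 5:30 ahead of Greywater.
Shift by the zone difference: 18:56 + 5:30 = 00:26 on Nov 2 in Caracas.

00:26 on Nov 2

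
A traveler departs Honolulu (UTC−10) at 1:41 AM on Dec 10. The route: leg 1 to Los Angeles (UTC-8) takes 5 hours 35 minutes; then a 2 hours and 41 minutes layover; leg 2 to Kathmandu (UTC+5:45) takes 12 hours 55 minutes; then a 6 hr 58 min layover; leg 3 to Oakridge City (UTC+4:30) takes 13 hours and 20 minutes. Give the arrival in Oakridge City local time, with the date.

9:40 AM on Dec 12

Convert departure to UTC: 1:41 AM + 10:00 = 11:41 AM UTC on Dec 10.
Add 5 hours 35 minutes leg 1 → 5:16 PM UTC.
Add 2 hours and 41 minutes layover in Los Angeles → 7:57 PM UTC.
Add 12 hours 55 minutes leg 2 → 8:52 AM UTC (Dec 11).
Add 6 hours 58 minutes layover in Kathmandu → 3:50 PM UTC.
Add 13 hours and 20 minutes leg 3 → 5:10 AM UTC (Dec 12).
Oakridge City is UTC+4:30, so local arrival = 5:10 AM + 4:30 = 9:40 AM on Dec 12.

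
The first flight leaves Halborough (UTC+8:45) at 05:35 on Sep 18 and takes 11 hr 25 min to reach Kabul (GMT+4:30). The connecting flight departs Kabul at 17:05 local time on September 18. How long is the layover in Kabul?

Convert departure to UTC: 05:35 − 8:45 = 20:50 UTC on Sep 17.
Add 11 hours 25 minutes flight time → 08:15 UTC (Sep 18).
Kabul is UTC+4:30, so local arrival = 08:15 + 4:30 = 12:45 on Sep 18.
Layover = 17:05 − 12:45 = 4 hours 20 minutes.

4 hours 20 minutes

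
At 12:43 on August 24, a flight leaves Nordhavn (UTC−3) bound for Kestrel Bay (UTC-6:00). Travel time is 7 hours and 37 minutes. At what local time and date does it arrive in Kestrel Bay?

17:20 on Aug 24

Convert departure to UTC: 12:43 + 3:00 = 15:43 UTC on Aug 24.
Add 7 hours and 37 minutes travel time → 23:20 UTC.
Kestrel Bay is UTC−6:00, so local arrival = 23:20 − 6:00 = 17:20 on Aug 24.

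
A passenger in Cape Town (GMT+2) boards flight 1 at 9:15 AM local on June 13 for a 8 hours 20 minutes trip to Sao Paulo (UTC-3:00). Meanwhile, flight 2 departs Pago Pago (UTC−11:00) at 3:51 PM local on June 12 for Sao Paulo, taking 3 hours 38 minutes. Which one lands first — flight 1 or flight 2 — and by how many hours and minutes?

the second, by 9 hours 6 minutes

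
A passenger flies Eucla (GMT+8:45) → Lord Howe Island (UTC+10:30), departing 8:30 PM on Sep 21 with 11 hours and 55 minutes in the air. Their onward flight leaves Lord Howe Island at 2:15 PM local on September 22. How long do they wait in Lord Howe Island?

Convert departure to UTC: 8:30 PM − 8:45 = 11:45 AM UTC on Sep 21.
Add 11 hours 55 minutes flight time → 11:40 PM UTC.
Lord Howe Island is UTC+10:30, so local arrival = 11:40 PM + 10:30 = 10:10 AM on Sep 22.
Layover = 2:15 PM − 10:10 AM = 4 hours 5 minutes.

4 hours 5 minutes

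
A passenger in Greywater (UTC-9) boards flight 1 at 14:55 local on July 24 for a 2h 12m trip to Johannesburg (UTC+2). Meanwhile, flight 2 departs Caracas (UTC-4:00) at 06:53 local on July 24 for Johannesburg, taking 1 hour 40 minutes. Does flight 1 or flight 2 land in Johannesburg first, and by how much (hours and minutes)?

the second, by 13 hours 34 minutes

Flight 1 in UTC: 14:55 + 9:00 = 23:55 on Jul 24.
+2 hours 12 minutes → arrive 02:07 UTC on Jul 25.
Flight 2 in UTC: 06:53 + 4:00 = 10:53 on Jul 24.
+1 hour 40 minutes → arrive 12:33 UTC on Jul 24.
Flight 2 lands earlier by 13 hours 34 minutes.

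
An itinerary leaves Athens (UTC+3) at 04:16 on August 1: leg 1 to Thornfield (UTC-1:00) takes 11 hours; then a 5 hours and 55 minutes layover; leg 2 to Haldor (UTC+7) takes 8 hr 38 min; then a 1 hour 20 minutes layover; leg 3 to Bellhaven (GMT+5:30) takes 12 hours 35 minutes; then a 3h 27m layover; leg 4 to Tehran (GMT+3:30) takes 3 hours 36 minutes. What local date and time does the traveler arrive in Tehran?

Convert departure to UTC: 04:16 − 3:00 = 01:16 UTC on Aug 1.
Add 11 hours leg 1 → 12:16 UTC.
Add 5 hours 55 minutes layover in Thornfield → 18:11 UTC.
Add 8 hours 38 minutes leg 2 → 02:49 UTC (Aug 2).
Add 1 hour and 20 minutes layover in Haldor → 04:09 UTC.
Add 12 hours 35 minutes leg 3 → 16:44 UTC.
Add 3 hours 27 minutes layover in Bellhaven → 20:11 UTC.
Add 3 hours 36 minutes leg 4 → 23:47 UTC.
Tehran is UTC+3:30, so local arrival = 23:47 + 3:30 = 03:17 on Aug 3.

03:17 on August 3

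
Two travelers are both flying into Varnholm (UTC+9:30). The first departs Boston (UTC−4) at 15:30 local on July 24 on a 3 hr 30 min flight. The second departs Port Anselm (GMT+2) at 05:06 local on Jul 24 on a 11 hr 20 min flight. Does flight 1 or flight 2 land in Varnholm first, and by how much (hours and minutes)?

the second, by 8 hours 34 minutes

Flight 1 in UTC: 15:30 + 4:00 = 19:30 on Jul 24.
+3 hours 30 minutes → arrive 23:00 UTC on Jul 24.
Flight 2 in UTC: 05:06 − 2:00 = 03:06 on Jul 24.
+11 hours and 20 minutes → arrive 14:26 UTC on Jul 24.
Flight 2 lands earlier by 8 hours 34 minutes.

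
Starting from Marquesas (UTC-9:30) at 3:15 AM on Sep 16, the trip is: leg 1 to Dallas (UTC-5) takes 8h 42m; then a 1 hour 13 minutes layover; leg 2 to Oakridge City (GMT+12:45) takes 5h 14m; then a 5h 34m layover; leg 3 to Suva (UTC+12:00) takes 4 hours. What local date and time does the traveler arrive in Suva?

Convert departure to UTC: 3:15 AM + 9:30 = 12:45 PM UTC on Sep 16.
Add 8 hours 42 minutes leg 1 → 9:27 PM UTC.
Add 1 hour 13 minutes layover in Dallas → 10:40 PM UTC.
Add 5 hours 14 minutes leg 2 → 3:54 AM UTC (Sep 17).
Add 5 hours and 34 minutes layover in Oakridge City → 9:28 AM UTC.
Add 4 hours leg 3 → 1:28 PM UTC.
Suva is UTC+12:00, so local arrival = 1:28 PM + 12:00 = 1:28 AM on Sep 18.

1:28 AM on September 18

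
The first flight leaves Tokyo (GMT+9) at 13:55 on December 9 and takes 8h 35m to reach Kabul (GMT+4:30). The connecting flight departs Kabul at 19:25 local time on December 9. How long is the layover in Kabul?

1 hour 25 minutes

Convert departure to UTC: 13:55 − 9:00 = 04:55 UTC on Dec 9.
Add 8 hours 35 minutes flight time → 13:30 UTC.
Kabul is UTC+4:30, so local arrival = 13:30 + 4:30 = 18:00 on Dec 9.
Layover = 19:25 − 18:00 = 1 hour 25 minutes.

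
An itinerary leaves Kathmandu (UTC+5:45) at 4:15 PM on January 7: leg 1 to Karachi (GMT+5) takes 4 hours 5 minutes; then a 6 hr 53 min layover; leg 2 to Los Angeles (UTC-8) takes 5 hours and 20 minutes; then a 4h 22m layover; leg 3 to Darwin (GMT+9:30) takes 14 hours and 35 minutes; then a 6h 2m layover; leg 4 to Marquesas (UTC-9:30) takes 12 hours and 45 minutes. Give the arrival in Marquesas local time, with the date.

7:02 AM on January 9

Convert departure to UTC: 4:15 PM − 5:45 = 10:30 AM UTC on Jan 7.
Add 4 hours 5 minutes leg 1 → 2:35 PM UTC.
Add 6 hours and 53 minutes layover in Karachi → 9:28 PM UTC.
Add 5 hours and 20 minutes leg 2 → 2:48 AM UTC (Jan 8).
Add 4 hours 22 minutes layover in Los Angeles → 7:10 AM UTC.
Add 14 hours and 35 minutes leg 3 → 9:45 PM UTC.
Add 6 hours 2 minutes layover in Darwin → 3:47 AM UTC (Jan 9).
Add 12 hours and 45 minutes leg 4 → 4:32 PM UTC.
Marquesas is UTC−9:30, so local arrival = 4:32 PM − 9:30 = 7:02 AM on Jan 9.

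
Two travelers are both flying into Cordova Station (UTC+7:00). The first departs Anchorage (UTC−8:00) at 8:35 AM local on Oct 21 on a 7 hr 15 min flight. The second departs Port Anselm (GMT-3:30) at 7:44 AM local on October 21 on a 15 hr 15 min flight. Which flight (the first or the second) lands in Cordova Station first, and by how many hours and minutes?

Flight 1 in UTC: 8:35 AM + 8:00 = 4:35 PM on Oct 21.
+7 hours 15 minutes → arrive 11:50 PM UTC on Oct 21.
Flight 2 in UTC: 7:44 AM + 3:30 = 11:14 AM on Oct 21.
+15 hours 15 minutes → arrive 2:29 AM UTC on Oct 22.
Flight 1 lands earlier by 2 hours 39 minutes.

the first, by 2 hours 39 minutes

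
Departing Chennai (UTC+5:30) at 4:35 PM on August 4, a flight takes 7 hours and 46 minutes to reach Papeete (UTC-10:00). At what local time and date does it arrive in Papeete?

8:51 AM on August 4

Convert departure to UTC: 4:35 PM − 5:30 = 11:05 AM UTC on Aug 4.
Add 7 hours and 46 minutes travel time → 6:51 PM UTC.
Papeete is UTC−10:00, so local arrival = 6:51 PM − 10:00 = 8:51 AM on Aug 4.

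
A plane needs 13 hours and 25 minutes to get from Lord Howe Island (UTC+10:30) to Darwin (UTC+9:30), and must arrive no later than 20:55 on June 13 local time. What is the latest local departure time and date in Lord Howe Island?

08:30 on June 13

Target arrival in UTC: 20:55 − 9:30 = 11:25 on Jun 13.
Subtract 13 hours 25 minutes → departure 22:00 UTC on Jun 12.
Lord Howe Island is UTC+10:30: 22:00 + 10:30 = 08:30 on Jun 13.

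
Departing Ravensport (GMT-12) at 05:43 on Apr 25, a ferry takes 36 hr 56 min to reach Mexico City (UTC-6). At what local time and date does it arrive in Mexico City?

Convert departure to UTC: 05:43 + 12:00 = 17:43 UTC on Apr 25.
Add 36 hours and 56 minutes travel time → 06:39 UTC (Apr 27).
Mexico City is UTC−6:00, so local arrival = 06:39 − 6:00 = 00:39 on Apr 27.

00:39 on April 27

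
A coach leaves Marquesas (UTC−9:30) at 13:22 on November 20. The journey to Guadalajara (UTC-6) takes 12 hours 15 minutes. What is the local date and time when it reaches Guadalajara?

05:07 on November 21

Convert departure to UTC: 13:22 + 9:30 = 22:52 UTC on Nov 20.
Add 12 hours 15 minutes travel time → 11:07 UTC (Nov 21).
Guadalajara is UTC−6:00, so local arrival = 11:07 − 6:00 = 05:07 on Nov 21.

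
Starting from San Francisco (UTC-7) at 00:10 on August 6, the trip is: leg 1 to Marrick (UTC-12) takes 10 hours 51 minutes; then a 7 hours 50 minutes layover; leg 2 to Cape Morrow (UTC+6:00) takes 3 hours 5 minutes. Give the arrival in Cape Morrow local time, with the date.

10:56 on Aug 7

Convert departure to UTC: 00:10 + 7:00 = 07:10 UTC on Aug 6.
Add 10 hours 51 minutes leg 1 → 18:01 UTC.
Add 7 hours and 50 minutes layover in Marrick → 01:51 UTC (Aug 7).
Add 3 hours 5 minutes leg 2 → 04:56 UTC.
Cape Morrow is UTC+6:00, so local arrival = 04:56 + 6:00 = 10:56 on Aug 7.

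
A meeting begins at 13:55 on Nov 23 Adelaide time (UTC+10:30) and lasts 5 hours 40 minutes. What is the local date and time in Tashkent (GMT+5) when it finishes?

Convert start to UTC: 13:55 − 10:30 = 03:25 UTC on Nov 23.
Add 5 hours 40 minutes duration → 09:05 UTC.
Tashkent is UTC+5:00, so local end time = 09:05 + 5:00 = 14:05 on Nov 23.

14:05 on November 23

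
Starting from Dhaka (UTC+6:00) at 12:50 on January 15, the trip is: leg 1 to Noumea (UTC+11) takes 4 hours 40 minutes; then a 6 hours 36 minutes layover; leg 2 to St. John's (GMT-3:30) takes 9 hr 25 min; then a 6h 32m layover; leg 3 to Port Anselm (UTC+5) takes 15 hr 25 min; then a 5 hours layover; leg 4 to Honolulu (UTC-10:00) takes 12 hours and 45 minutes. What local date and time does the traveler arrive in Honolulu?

09:13 on January 17

Convert departure to UTC: 12:50 − 6:00 = 06:50 UTC on Jan 15.
Add 4 hours 40 minutes leg 1 → 11:30 UTC.
Add 6 hours and 36 minutes layover in Noumea → 18:06 UTC.
Add 9 hours and 25 minutes leg 2 → 03:31 UTC (Jan 16).
Add 6 hours 32 minutes layover in St. John's → 10:03 UTC.
Add 15 hours 25 minutes leg 3 → 01:28 UTC (Jan 17).
Add 5 hours layover in Port Anselm → 06:28 UTC.
Add 12 hours and 45 minutes leg 4 → 19:13 UTC.
Honolulu is UTC−10:00, so local arrival = 19:13 − 10:00 = 09:13 on Jan 17.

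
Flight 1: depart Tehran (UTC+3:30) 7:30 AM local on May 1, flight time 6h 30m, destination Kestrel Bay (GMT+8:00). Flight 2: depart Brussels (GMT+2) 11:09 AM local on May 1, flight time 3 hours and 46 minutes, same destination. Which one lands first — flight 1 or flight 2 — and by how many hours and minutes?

Flight 1 in UTC: 7:30 AM − 3:30 = 4:00 AM on May 1.
+6 hours and 30 minutes → arrive 10:30 AM UTC on May 1.
Flight 2 in UTC: 11:09 AM − 2:00 = 9:09 AM on May 1.
+3 hours and 46 minutes → arrive 12:55 PM UTC on May 1.
Flight 1 lands earlier by 2 hours 25 minutes.

the first, by 2 hours 25 minutes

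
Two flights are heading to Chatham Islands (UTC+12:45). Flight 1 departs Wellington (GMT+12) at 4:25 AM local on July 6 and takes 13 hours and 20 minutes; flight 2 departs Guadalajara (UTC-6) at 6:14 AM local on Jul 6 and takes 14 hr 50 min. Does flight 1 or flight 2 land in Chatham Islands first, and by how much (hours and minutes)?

Flight 1 in UTC: 4:25 AM − 12:00 = 4:25 PM on Jul 5.
+13 hours 20 minutes → arrive 5:45 AM UTC on Jul 6.
Flight 2 in UTC: 6:14 AM + 6:00 = 12:14 PM on Jul 6.
+14 hours 50 minutes → arrive 3:04 AM UTC on Jul 7.
Flight 1 lands earlier by 21 hours 19 minutes.

the first, by 21 hours 19 minutes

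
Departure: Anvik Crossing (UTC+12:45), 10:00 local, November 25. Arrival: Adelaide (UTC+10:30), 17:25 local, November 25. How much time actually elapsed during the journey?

Departure in UTC: 10:00 − 12:45 = 21:15 on Nov 24.
Arrival in UTC: 17:25 − 10:30 = 06:55 on Nov 25.
Elapsed = 06:55 − 21:15 (+1 day) = 9 hours 40 minutes.

9 hours 40 minutes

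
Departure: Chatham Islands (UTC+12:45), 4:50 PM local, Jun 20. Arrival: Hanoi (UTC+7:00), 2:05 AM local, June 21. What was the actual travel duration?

15 hours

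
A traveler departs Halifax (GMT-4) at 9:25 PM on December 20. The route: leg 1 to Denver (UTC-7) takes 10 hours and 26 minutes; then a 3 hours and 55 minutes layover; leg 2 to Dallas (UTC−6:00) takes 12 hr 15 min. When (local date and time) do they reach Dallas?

10:01 PM on December 21

Convert departure to UTC: 9:25 PM + 4:00 = 1:25 AM UTC on Dec 21.
Add 10 hours and 26 minutes leg 1 → 11:51 AM UTC.
Add 3 hours 55 minutes layover in Denver → 3:46 PM UTC.
Add 12 hours 15 minutes leg 2 → 4:01 AM UTC (Dec 22).
Dallas is UTC−6:00, so local arrival = 4:01 AM − 6:00 = 10:01 PM on Dec 21.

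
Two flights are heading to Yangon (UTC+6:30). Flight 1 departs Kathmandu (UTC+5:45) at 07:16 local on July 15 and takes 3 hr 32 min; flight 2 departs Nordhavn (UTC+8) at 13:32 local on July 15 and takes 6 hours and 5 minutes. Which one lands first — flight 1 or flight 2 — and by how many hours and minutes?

the first, by 6 hours 34 minutes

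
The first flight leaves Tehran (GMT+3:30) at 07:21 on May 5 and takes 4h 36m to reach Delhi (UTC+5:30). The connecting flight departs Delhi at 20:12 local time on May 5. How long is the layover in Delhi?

Convert departure to UTC: 07:21 − 3:30 = 03:51 UTC on May 5.
Add 4 hours and 36 minutes flight time → 08:27 UTC.
Delhi is UTC+5:30, so local arrival = 08:27 + 5:30 = 13:57 on May 5.
Layover = 20:12 − 13:57 = 6 hours 15 minutes.

6 hours 15 minutes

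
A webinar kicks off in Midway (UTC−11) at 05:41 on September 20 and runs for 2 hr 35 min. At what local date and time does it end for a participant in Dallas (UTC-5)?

Convert start to UTC: 05:41 + 11:00 = 16:41 UTC on Sep 20.
Add 2 hours and 35 minutes duration → 19:16 UTC.
Dallas is UTC−5:00, so local end time = 19:16 − 5:00 = 14:16 on Sep 20.

14:16 on September 20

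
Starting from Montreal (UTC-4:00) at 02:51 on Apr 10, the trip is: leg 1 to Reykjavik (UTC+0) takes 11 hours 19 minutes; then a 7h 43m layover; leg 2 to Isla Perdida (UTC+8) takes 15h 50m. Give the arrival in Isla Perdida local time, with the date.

01:43 on Apr 12

Convert departure to UTC: 02:51 + 4:00 = 06:51 UTC on Apr 10.
Add 11 hours 19 minutes leg 1 → 18:10 UTC.
Add 7 hours 43 minutes layover in Reykjavik → 01:53 UTC (Apr 11).
Add 15 hours 50 minutes leg 2 → 17:43 UTC.
Isla Perdida is UTC+8:00, so local arrival = 17:43 + 8:00 = 01:43 on Apr 12.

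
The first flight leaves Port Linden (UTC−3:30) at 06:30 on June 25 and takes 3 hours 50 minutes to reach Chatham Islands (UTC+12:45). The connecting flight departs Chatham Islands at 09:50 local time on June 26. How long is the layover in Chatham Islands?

7 hours 15 minutes

Convert departure to UTC: 06:30 + 3:30 = 10:00 UTC on Jun 25.
Add 3 hours 50 minutes flight time → 13:50 UTC.
Chatham Islands is UTC+12:45, so local arrival = 13:50 + 12:45 = 02:35 on Jun 26.
Layover = 09:50 − 02:35 = 7 hours 15 minutes.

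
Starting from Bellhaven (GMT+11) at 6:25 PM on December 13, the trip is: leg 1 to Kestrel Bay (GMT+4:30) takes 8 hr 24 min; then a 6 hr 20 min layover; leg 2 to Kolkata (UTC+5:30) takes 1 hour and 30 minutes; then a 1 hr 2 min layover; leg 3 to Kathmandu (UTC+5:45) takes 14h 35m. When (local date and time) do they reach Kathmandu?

Convert departure to UTC: 6:25 PM − 11:00 = 7:25 AM UTC on Dec 13.
Add 8 hours and 24 minutes leg 1 → 3:49 PM UTC.
Add 6 hours 20 minutes layover in Kestrel Bay → 10:09 PM UTC.
Add 1 hour 30 minutes leg 2 → 11:39 PM UTC.
Add 1 hour and 2 minutes layover in Kolkata → 12:41 AM UTC (Dec 14).
Add 14 hours and 35 minutes leg 3 → 3:16 PM UTC.
Kathmandu is UTC+5:45, so local arrival = 3:16 PM + 5:45 = 9:01 PM on Dec 14.

9:01 PM on Dec 14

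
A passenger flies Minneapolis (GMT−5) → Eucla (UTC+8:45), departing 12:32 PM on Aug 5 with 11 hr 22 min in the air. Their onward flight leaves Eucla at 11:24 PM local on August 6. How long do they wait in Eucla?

Convert departure to UTC: 12:32 PM + 5:00 = 5:32 PM UTC on Aug 5.
Add 11 hours and 22 minutes flight time → 4:54 AM UTC (Aug 6).
Eucla is UTC+8:45, so local arrival = 4:54 AM + 8:45 = 1:39 PM on Aug 6.
Layover = 11:24 PM − 1:39 PM = 9 hours 45 minutes.

9 hours 45 minutes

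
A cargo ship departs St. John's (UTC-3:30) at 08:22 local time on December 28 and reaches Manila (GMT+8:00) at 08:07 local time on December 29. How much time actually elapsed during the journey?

12 hours 15 minutes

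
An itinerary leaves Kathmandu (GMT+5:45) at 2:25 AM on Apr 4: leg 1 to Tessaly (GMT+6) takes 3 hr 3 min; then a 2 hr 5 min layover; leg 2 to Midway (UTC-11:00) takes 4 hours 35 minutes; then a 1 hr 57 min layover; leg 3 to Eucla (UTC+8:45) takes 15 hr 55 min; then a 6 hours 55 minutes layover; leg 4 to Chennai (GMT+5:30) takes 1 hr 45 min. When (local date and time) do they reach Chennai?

2:25 PM on April 5

Convert departure to UTC: 2:25 AM − 5:45 = 8:40 PM UTC on Apr 3.
Add 3 hours 3 minutes leg 1 → 11:43 PM UTC.
Add 2 hours and 5 minutes layover in Tessaly → 1:48 AM UTC (Apr 4).
Add 4 hours and 35 minutes leg 2 → 6:23 AM UTC.
Add 1 hour 57 minutes layover in Midway → 8:20 AM UTC.
Add 15 hours 55 minutes leg 3 → 12:15 AM UTC (Apr 5).
Add 6 hours and 55 minutes layover in Eucla → 7:10 AM UTC.
Add 1 hour 45 minutes leg 4 → 8:55 AM UTC.
Chennai is UTC+5:30, so local arrival = 8:55 AM + 5:30 = 2:25 PM on Apr 5.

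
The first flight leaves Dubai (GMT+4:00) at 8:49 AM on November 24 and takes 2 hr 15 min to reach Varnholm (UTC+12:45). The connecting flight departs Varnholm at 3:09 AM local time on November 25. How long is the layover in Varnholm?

Convert departure to UTC: 8:49 AM − 4:00 = 4:49 AM UTC on Nov 24.
Add 2 hours 15 minutes flight time → 7:04 AM UTC.
Varnholm is UTC+12:45, so local arrival = 7:04 AM + 12:45 = 7:49 PM on Nov 24.
Layover = 3:09 AM − 7:49 PM (+1 day) = 7 hours 20 minutes.

7 hours 20 minutes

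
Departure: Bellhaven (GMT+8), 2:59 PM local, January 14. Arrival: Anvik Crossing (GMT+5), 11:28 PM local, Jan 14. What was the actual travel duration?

Departure in UTC: 2:59 PM − 8:00 = 6:59 AM on Jan 14.
Arrival in UTC: 11:28 PM − 5:00 = 6:28 PM on Jan 14.
Elapsed = 6:28 PM − 6:59 AM = 11 hours 29 minutes.

11 hours 29 minutes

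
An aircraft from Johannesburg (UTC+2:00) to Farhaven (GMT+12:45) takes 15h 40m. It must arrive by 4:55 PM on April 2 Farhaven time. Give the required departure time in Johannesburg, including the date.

Target arrival in UTC: 4:55 PM − 12:45 = 4:10 AM on Apr 2.
Subtract 15 hours 40 minutes → departure 12:30 PM UTC on Apr 1.
Johannesburg is UTC+2:00: 12:30 PM + 2:00 = 2:30 PM on Apr 1.

2:30 PM on April 1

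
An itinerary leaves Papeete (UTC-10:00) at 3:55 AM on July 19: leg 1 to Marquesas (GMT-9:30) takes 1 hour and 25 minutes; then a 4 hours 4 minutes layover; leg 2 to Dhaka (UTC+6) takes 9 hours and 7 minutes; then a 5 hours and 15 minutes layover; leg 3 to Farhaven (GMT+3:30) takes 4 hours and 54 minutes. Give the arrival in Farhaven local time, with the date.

6:10 PM on July 20

Convert departure to UTC: 3:55 AM + 10:00 = 1:55 PM UTC on Jul 19.
Add 1 hour and 25 minutes leg 1 → 3:20 PM UTC.
Add 4 hours and 4 minutes layover in Marquesas → 7:24 PM UTC.
Add 9 hours and 7 minutes leg 2 → 4:31 AM UTC (Jul 20).
Add 5 hours 15 minutes layover in Dhaka → 9:46 AM UTC.
Add 4 hours and 54 minutes leg 3 → 2:40 PM UTC.
Farhaven is UTC+3:30, so local arrival = 2:40 PM + 3:30 = 6:10 PM on Jul 20.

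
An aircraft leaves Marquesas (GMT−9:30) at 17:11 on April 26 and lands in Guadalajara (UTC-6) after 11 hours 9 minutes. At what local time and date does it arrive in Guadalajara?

Convert departure to UTC: 17:11 + 9:30 = 02:41 UTC on Apr 27.
Add 11 hours 9 minutes travel time → 13:50 UTC.
Guadalajara is UTC−6:00, so local arrival = 13:50 − 6:00 = 07:50 on Apr 27.

07:50 on April 27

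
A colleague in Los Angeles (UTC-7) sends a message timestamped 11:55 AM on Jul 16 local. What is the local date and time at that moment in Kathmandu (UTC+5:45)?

In UTC: 11:55 AM + 7:00 = 6:55 PM on Jul 16.
Kathmandu is UTC+5:45: 6:55 PM + 5:45 = 12:40 AM on Jul 17.

12:40 AM on Jul 17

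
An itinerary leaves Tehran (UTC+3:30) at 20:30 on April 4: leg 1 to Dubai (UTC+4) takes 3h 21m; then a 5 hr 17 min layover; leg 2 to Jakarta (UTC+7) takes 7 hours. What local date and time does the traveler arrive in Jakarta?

15:38 on April 5

Convert departure to UTC: 20:30 − 3:30 = 17:00 UTC on Apr 4.
Add 3 hours 21 minutes leg 1 → 20:21 UTC.
Add 5 hours and 17 minutes layover in Dubai → 01:38 UTC (Apr 5).
Add 7 hours leg 2 → 08:38 UTC.
Jakarta is UTC+7:00, so local arrival = 08:38 + 7:00 = 15:38 on Apr 5.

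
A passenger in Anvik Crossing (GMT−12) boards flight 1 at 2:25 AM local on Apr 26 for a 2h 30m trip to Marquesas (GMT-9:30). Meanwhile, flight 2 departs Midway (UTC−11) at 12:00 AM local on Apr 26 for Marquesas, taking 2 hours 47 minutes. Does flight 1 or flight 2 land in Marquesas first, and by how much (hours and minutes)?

Flight 1 in UTC: 2:25 AM + 12:00 = 2:25 PM on Apr 26.
+2 hours and 30 minutes → arrive 4:55 PM UTC on Apr 26.
Flight 2 in UTC: 12:00 AM + 11:00 = 11:00 AM on Apr 26.
+2 hours 47 minutes → arrive 1:47 PM UTC on Apr 26.
Flight 2 lands earlier by 3 hours 8 minutes.

the second, by 3 hours 8 minutes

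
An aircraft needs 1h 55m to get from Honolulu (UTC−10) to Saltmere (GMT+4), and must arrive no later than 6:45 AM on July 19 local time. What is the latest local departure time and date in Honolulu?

Target arrival in UTC: 6:45 AM − 4:00 = 2:45 AM on Jul 19.
Subtract 1 hour 55 minutes → departure 12:50 AM UTC on Jul 19.
Honolulu is UTC−10:00: 12:50 AM − 10:00 = 2:50 PM on Jul 18.

2:50 PM on July 18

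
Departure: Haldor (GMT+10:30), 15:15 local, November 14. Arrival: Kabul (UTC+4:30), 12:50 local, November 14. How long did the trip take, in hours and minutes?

3 hours 35 minutes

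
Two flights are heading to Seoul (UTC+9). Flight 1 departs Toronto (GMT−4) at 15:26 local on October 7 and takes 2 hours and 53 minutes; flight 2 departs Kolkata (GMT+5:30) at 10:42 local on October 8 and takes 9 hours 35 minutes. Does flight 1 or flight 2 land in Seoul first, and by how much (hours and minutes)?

the first, by 16 hours 28 minutes

Flight 1 in UTC: 15:26 + 4:00 = 19:26 on Oct 7.
+2 hours and 53 minutes → arrive 22:19 UTC on Oct 7.
Flight 2 in UTC: 10:42 − 5:30 = 05:12 on Oct 8.
+9 hours 35 minutes → arrive 14:47 UTC on Oct 8.
Flight 1 lands earlier by 16 hours 28 minutes.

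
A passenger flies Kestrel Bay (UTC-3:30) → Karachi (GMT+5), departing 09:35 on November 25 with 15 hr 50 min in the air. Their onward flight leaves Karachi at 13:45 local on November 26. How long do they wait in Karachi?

3 hours 50 minutes

Convert departure to UTC: 09:35 + 3:30 = 13:05 UTC on Nov 25.
Add 15 hours and 50 minutes flight time → 04:55 UTC (Nov 26).
Karachi is UTC+5:00, so local arrival = 04:55 + 5:00 = 09:55 on Nov 26.
Layover = 13:45 − 09:55 = 3 hours 50 minutes.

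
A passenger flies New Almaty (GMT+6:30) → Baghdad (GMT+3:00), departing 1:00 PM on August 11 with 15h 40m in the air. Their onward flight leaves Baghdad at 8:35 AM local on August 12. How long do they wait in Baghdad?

Convert departure to UTC: 1:00 PM − 6:30 = 6:30 AM UTC on Aug 11.
Add 15 hours and 40 minutes flight time → 10:10 PM UTC.
Baghdad is UTC+3:00, so local arrival = 10:10 PM + 3:00 = 1:10 AM on Aug 12.
Layover = 8:35 AM − 1:10 AM = 7 hours 25 minutes.

7 hours 25 minutes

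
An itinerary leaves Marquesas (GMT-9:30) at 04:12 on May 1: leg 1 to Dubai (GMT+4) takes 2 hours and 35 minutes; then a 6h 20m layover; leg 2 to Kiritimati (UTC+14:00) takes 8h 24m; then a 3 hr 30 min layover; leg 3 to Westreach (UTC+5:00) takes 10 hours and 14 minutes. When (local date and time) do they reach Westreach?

01:45 on May 3

Convert departure to UTC: 04:12 + 9:30 = 13:42 UTC on May 1.
Add 2 hours and 35 minutes leg 1 → 16:17 UTC.
Add 6 hours and 20 minutes layover in Dubai → 22:37 UTC.
Add 8 hours and 24 minutes leg 2 → 07:01 UTC (May 2).
Add 3 hours 30 minutes layover in Kiritimati → 10:31 UTC.
Add 10 hours 14 minutes leg 3 → 20:45 UTC.
Westreach is UTC+5:00, so local arrival = 20:45 + 5:00 = 01:45 on May 3.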